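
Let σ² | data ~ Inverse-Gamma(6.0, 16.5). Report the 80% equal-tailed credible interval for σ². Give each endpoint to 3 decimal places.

Inverse-Gamma(6.0, 16.5) quantiles: F⁻¹(0.1) and F⁻¹(0.9).
Equivalently, 1/σ² ~ Gamma(6.0, rate = 16.5); invert its 0.9 and 0.1 quantiles.
Posterior mean ≈ 3.300, SD ≈ 1.650; a Normal approximation gives roughly [1.185, 5.415].
Exact: lower = 1.779; upper = 5.235.

[1.779, 5.235]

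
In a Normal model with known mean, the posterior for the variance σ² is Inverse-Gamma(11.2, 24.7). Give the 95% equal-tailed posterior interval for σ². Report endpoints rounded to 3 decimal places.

Inverse-Gamma(11.2, 24.7) quantiles: F⁻¹(0.025) and F⁻¹(0.975).
Equivalently, 1/σ² ~ Gamma(11.2, rate = 24.7); invert its 0.975 and 0.025 quantiles.
Posterior mean ≈ 2.422, SD ≈ 0.798; a Normal approximation gives roughly [0.857, 3.986].
Exact: lower = 1.324; upper = 4.386.

[1.324, 4.386]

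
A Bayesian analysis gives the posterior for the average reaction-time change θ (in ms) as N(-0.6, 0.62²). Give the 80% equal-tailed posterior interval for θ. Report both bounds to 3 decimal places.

The posterior is symmetric, so the 80% equal-tailed interval is θ = -0.6 ± z·0.62 with z = 1.282.
Half-width: 1.282 × 0.62 = 0.795.
-0.6 − 0.795 = -1.395; -0.6 + 0.795 = 0.195.

[-1.395, 0.195]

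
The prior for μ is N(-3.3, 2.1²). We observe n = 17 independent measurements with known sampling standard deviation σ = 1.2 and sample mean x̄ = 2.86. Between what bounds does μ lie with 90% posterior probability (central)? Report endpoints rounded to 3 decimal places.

[2.270, 3.218]

Posterior precision = 1/2.1² + 17/1.2² = 0.2268 + 11.8056 = 12.0323, so posterior SD = 0.2883.
Posterior mean = (-3.3/2.1² + 17·2.86/1.2²) / 12.0323 = 2.7439.
Interval: 2.7439 ± 1.645 × 0.2883 → [2.270, 3.218].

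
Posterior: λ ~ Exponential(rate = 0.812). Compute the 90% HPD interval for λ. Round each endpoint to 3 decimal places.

[0.000, 2.836]

The exponential density is strictly decreasing on [0, ∞), so the HPD interval is anchored at 0: [0, q] with P(λ ≤ q) = 0.90.
q = −ln(1 − 0.90) / 0.812 = 2.3026 / 0.812 = 2.836.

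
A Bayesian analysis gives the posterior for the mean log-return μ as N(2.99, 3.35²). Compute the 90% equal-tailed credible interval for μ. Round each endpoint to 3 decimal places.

The posterior is symmetric, so the 90% equal-tailed interval is μ = 2.99 ± z·3.35 with z = 1.645.
Half-width: 1.645 × 3.35 = 5.510.
2.99 − 5.510 = -2.520; 2.99 + 5.510 = 8.500.

[-2.520, 8.500]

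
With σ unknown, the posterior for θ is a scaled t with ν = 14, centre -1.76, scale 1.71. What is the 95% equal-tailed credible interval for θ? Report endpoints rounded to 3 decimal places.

The t_14 distribution is symmetric; the 95% interval is -1.76 ± t·1.71 with t_{0.975,14} = 2.145.
Half-width: 2.145 × 1.71 = 3.668.
-1.76 − 3.668 = -5.428; -1.76 + 3.668 = 1.908.

[-5.428, 1.908]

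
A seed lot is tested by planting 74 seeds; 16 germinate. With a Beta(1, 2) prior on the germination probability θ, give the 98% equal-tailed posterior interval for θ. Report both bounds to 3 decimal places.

[0.123, 0.340]

Posterior: Beta(1+16, 2+58) = Beta(17, 60).
Equal-tailed 98% interval: the 0.01 and 0.99 quantiles of Beta(17, 60).
Posterior mean ≈ 0.221, SD ≈ 0.047; a Normal approximation gives roughly [0.112, 0.330].
Exact: F⁻¹(0.01) = 0.123; F⁻¹(0.99) = 0.340.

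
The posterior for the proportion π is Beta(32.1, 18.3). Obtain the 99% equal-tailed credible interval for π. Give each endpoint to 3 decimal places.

Posterior: Beta(32.1, 18.3).
Equal-tailed 99% interval: the 0.005 and 0.995 quantiles of Beta(32.1, 18.3).
Posterior mean ≈ 0.637, SD ≈ 0.067; a Normal approximation gives roughly [0.464, 0.810].
Exact: F⁻¹(0.005) = 0.457; F⁻¹(0.995) = 0.797.

[0.457, 0.797]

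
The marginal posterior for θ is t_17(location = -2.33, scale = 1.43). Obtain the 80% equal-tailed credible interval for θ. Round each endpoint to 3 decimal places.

The t_17 distribution is symmetric; the 80% interval is -2.33 ± t·1.43 with t_{0.9,17} = 1.333.
Half-width: 1.333 × 1.43 = 1.907.
-2.33 − 1.907 = -4.237; -2.33 + 1.907 = -0.423.

[-4.237, -0.423]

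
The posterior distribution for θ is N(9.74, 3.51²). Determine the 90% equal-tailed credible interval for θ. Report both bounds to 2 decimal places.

[3.97, 15.51]

The posterior is symmetric, so the 90% equal-tailed interval is θ = 9.74 ± z·3.51 with z = 1.645.
Half-width: 1.645 × 3.51 = 5.77.
9.74 − 5.77 = 3.97; 9.74 + 5.77 = 15.51.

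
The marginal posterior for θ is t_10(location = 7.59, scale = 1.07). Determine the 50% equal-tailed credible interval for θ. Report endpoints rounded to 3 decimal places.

The t_10 distribution is symmetric; the 50% interval is 7.59 ± t·1.07 with t_{0.75,10} = 0.700.
Half-width: 0.700 × 1.07 = 0.749.
7.59 − 0.749 = 6.841; 7.59 + 0.749 = 8.339.

[6.841, 8.339]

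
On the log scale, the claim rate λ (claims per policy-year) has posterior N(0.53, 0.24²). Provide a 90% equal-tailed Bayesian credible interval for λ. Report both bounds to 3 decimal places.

[1.145, 2.521]

On the log scale the 90% interval is 0.53 ± 1.645 × 0.24 = [0.1352, 0.9248].
Exponentiate: [e^0.1352, e^0.9248] = [1.145, 2.521].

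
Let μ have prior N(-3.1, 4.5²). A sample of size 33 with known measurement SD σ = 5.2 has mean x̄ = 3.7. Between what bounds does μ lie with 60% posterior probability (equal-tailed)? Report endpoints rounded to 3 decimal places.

[2.689, 4.182]

Posterior precision = 1/4.5² + 33/5.2² = 0.0494 + 1.2204 = 1.2698, so posterior SD = 0.8874.
Posterior mean = (-3.1/4.5² + 33·3.7/5.2²) / 1.2698 = 3.4355.
Interval: 3.4355 ± 0.842 × 0.8874 → [2.689, 4.182].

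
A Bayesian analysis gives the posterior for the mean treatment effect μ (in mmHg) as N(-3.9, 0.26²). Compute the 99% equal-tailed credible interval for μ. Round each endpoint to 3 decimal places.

[-4.570, -3.230]

The posterior is symmetric, so the 99% equal-tailed interval is μ = -3.9 ± z·0.26 with z = 2.576.
Half-width: 2.576 × 0.26 = 0.670.
-3.9 − 0.670 = -4.570; -3.9 + 0.670 = -3.230.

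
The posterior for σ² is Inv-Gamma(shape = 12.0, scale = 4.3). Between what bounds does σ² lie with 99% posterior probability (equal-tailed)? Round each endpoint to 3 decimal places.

Inverse-Gamma(12.0, 4.3) quantiles: F⁻¹(0.005) and F⁻¹(0.995).
Equivalently, 1/σ² ~ Gamma(12.0, rate = 4.3); invert its 0.995 and 0.005 quantiles.
Posterior mean ≈ 0.391, SD ≈ 0.124; a Normal approximation gives roughly [0.072, 0.709].
Exact: lower = 0.189; upper = 0.870.

[0.189, 0.870]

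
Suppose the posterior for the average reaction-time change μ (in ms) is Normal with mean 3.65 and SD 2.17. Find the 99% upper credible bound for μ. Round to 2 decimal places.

Need U with P(μ ≤ U) = 0.99: U = 3.65 + z_{0.01}·2.17.
z = 2.326; U = 3.65 + 2.326 × 2.17 = 8.70.

8.70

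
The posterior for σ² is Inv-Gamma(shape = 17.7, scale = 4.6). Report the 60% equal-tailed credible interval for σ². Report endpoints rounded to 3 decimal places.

Inverse-Gamma(17.7, 4.6) quantiles: F⁻¹(0.2) and F⁻¹(0.8).
Equivalently, 1/σ² ~ Gamma(17.7, rate = 4.6); invert its 0.8 and 0.2 quantiles.
Posterior mean ≈ 0.275, SD ≈ 0.070; a Normal approximation gives roughly [0.217, 0.334].
Exact: lower = 0.218; upper = 0.326.

[0.218, 0.326]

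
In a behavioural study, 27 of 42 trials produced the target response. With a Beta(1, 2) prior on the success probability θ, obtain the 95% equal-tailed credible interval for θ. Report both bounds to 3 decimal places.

Posterior: Beta(1+27, 2+15) = Beta(28, 17).
Equal-tailed 95% interval: the 0.025 and 0.975 quantiles of Beta(28, 17).
Posterior mean ≈ 0.622, SD ≈ 0.071; a Normal approximation gives roughly [0.482, 0.762].
Exact: F⁻¹(0.025) = 0.478; F⁻¹(0.975) = 0.756.

[0.478, 0.756]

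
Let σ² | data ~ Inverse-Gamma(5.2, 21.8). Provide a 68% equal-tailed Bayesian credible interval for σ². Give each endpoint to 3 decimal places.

[2.949, 7.259]

Inverse-Gamma(5.2, 21.8) quantiles: F⁻¹(0.16) and F⁻¹(0.84).
Equivalently, 1/σ² ~ Gamma(5.2, rate = 21.8); invert its 0.84 and 0.16 quantiles.
Posterior mean ≈ 5.190, SD ≈ 2.902; a Normal approximation gives roughly [2.305, 8.076].
Exact: lower = 2.949; upper = 7.259.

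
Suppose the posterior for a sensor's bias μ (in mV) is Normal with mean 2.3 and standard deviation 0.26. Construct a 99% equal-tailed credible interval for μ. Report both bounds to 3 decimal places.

The posterior is symmetric, so the 99% equal-tailed interval is μ = 2.3 ± z·0.26 with z = 2.576.
Half-width: 2.576 × 0.26 = 0.670.
2.3 − 0.670 = 1.630; 2.3 + 0.670 = 2.970.

[1.630, 2.970]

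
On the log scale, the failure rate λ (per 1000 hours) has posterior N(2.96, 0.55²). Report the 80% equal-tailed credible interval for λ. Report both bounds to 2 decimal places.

[9.54, 39.05]

On the log scale the 80% interval is 2.96 ± 1.282 × 0.55 = [2.2551, 3.6649].
Exponentiate: [e^2.2551, e^3.6649] = [9.54, 39.05].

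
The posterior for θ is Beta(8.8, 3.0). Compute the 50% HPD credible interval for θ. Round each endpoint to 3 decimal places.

[0.706, 0.869]

The posterior is unimodal and skewed, so the HPD interval has equal density at both endpoints and is the shortest 50% interval.
Solving f(0.706) = f(0.869) with F(0.869) − F(0.706) = 0.50 gives [0.706, 0.869].
For comparison, the equal-tailed interval is [0.668, 0.838]; the HPD is narrower and shifted toward the mode.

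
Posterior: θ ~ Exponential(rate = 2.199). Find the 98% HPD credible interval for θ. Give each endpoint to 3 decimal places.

[0.000, 1.779]

The exponential density is strictly decreasing on [0, ∞), so the HPD interval is anchored at 0: [0, q] with P(θ ≤ q) = 0.98.
q = −ln(1 − 0.98) / 2.199 = 3.9120 / 2.199 = 1.779.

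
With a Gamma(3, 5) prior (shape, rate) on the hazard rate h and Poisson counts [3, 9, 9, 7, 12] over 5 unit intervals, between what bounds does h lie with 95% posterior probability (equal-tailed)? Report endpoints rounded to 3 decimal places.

[3.112, 5.677]

Posterior: Gamma(3+40, 5+5) = Gamma(43, 10) (shape, rate).
Equal-tailed 95% interval: Gamma(43, 10) quantiles at 0.025 and 0.975.
Posterior mean ≈ 4.300, SD ≈ 0.656; a Normal approximation gives roughly [3.015, 5.585].
Exact: lower = 3.112; upper = 5.677.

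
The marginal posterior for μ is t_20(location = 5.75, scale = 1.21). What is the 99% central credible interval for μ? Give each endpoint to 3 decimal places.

[2.307, 9.193]

The t_20 distribution is symmetric; the 99% interval is 5.75 ± t·1.21 with t_{0.995,20} = 2.845.
Half-width: 2.845 × 1.21 = 3.443.
5.75 − 3.443 = 2.307; 5.75 + 3.443 = 9.193.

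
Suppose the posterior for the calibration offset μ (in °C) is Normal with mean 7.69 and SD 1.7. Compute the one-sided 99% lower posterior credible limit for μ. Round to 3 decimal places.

Need L with P(μ ≥ L) = 0.99: L = 7.69 − z_{0.01}·1.7.
z = 2.326; L = 7.69 − 2.326 × 1.7 = 3.735.

3.735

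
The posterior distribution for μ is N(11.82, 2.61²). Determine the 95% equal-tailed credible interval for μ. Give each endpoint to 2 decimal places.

[6.70, 16.94]

The posterior is symmetric, so the 95% equal-tailed interval is μ = 11.82 ± z·2.61 with z = 1.960.
Half-width: 1.960 × 2.61 = 5.12.
11.82 − 5.12 = 6.70; 11.82 + 5.12 = 16.94.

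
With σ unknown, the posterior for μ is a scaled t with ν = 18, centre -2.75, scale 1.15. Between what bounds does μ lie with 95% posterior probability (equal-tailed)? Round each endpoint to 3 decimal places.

The t_18 distribution is symmetric; the 95% interval is -2.75 ± t·1.15 with t_{0.975,18} = 2.101.
Half-width: 2.101 × 1.15 = 2.416.
-2.75 − 2.416 = -5.166; -2.75 + 2.416 = -0.334.

[-5.166, -0.334]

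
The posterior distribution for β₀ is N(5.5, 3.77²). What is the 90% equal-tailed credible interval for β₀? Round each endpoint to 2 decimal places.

The posterior is symmetric, so the 90% equal-tailed interval is β₀ = 5.5 ± z·3.77 with z = 1.645.
Half-width: 1.645 × 3.77 = 6.20.
5.5 − 6.20 = -0.70; 5.5 + 6.20 = 11.70.

[-0.70, 11.70]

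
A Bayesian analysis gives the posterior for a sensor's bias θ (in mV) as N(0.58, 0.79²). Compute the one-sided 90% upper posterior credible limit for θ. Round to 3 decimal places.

Need U with P(θ ≤ U) = 0.90: U = 0.58 + z_{0.1}·0.79.
z = 1.282; U = 0.58 + 1.282 × 0.79 = 1.592.

1.592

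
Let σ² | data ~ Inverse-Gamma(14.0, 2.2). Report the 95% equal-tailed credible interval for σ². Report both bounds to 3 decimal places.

[0.099, 0.287]

Inverse-Gamma(14.0, 2.2) quantiles: F⁻¹(0.025) and F⁻¹(0.975).
Equivalently, 1/σ² ~ Gamma(14.0, rate = 2.2); invert its 0.975 and 0.025 quantiles.
Posterior mean ≈ 0.169, SD ≈ 0.049; a Normal approximation gives roughly [0.073, 0.265].
Exact: lower = 0.099; upper = 0.287.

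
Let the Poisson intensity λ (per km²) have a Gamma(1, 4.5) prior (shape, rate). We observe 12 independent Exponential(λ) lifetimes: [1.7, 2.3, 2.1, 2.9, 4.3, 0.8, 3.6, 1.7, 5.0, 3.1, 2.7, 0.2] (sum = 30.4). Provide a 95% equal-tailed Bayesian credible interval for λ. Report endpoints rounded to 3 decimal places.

Posterior: Gamma(1+12, 4.5+30.4) = Gamma(13, 34.9) (shape, rate).
Equal-tailed 95% interval: Gamma(13, 34.9) quantiles at 0.025 and 0.975.
Posterior mean ≈ 0.372, SD ≈ 0.103; a Normal approximation gives roughly [0.170, 0.575].
Exact: lower = 0.198; upper = 0.601.

[0.198, 0.601]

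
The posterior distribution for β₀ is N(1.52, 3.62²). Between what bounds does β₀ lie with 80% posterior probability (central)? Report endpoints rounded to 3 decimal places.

The posterior is symmetric, so the 80% equal-tailed interval is β₀ = 1.52 ± z·3.62 with z = 1.282.
Half-width: 1.282 × 3.62 = 4.639.
1.52 − 4.639 = -3.119; 1.52 + 4.639 = 6.159.

[-3.119, 6.159]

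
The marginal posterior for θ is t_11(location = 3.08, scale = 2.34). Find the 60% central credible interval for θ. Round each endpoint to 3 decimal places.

The t_11 distribution is symmetric; the 60% interval is 3.08 ± t·2.34 with t_{0.8,11} = 0.876.
Half-width: 0.876 × 2.34 = 2.049.
3.08 − 2.049 = 1.031; 3.08 + 2.049 = 5.129.

[1.031, 5.129]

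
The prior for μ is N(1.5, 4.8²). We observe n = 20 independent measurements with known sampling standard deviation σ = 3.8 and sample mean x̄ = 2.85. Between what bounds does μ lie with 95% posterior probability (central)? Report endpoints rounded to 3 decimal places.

Posterior precision = 1/4.8² + 20/3.8² = 0.0434 + 1.3850 = 1.4284, so posterior SD = 0.8367.
Posterior mean = (1.5/4.8² + 20·2.85/3.8²) / 1.4284 = 2.8090.
Interval: 2.8090 ± 1.960 × 0.8367 → [1.169, 4.449].

[1.169, 4.449]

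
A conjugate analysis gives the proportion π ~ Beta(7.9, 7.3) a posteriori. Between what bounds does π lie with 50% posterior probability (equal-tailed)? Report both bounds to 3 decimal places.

[0.433, 0.607]

Posterior: Beta(7.9, 7.3).
Equal-tailed 50% interval: the 0.25 and 0.75 quantiles of Beta(7.9, 7.3).
Posterior mean ≈ 0.520, SD ≈ 0.124; a Normal approximation gives roughly [0.436, 0.603].
Exact: F⁻¹(0.25) = 0.433; F⁻¹(0.75) = 0.607.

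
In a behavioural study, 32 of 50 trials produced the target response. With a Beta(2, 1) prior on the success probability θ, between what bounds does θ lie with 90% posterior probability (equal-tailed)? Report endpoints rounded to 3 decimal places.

[0.531, 0.746]

Posterior: Beta(2+32, 1+18) = Beta(34, 19).
Equal-tailed 90% interval: the 0.05 and 0.95 quantiles of Beta(34, 19).
Posterior mean ≈ 0.642, SD ≈ 0.065; a Normal approximation gives roughly [0.534, 0.749].
Exact: F⁻¹(0.05) = 0.531; F⁻¹(0.95) = 0.746.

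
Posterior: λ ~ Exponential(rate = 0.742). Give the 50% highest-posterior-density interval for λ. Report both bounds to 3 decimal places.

[0.000, 0.934]

The exponential density is strictly decreasing on [0, ∞), so the HPD interval is anchored at 0: [0, q] with P(λ ≤ q) = 0.50.
q = −ln(1 − 0.50) / 0.742 = 0.6931 / 0.742 = 0.934.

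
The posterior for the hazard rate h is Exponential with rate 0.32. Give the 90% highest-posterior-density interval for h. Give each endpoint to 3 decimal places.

[0.000, 7.196]

The exponential density is strictly decreasing on [0, ∞), so the HPD interval is anchored at 0: [0, q] with P(h ≤ q) = 0.90.
q = −ln(1 − 0.90) / 0.32 = 2.3026 / 0.32 = 7.196.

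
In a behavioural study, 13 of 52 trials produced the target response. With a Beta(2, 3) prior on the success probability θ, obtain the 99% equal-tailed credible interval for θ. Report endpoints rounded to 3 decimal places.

[0.132, 0.425]

Posterior: Beta(2+13, 3+39) = Beta(15, 42).
Equal-tailed 99% interval: the 0.005 and 0.995 quantiles of Beta(15, 42).
Posterior mean ≈ 0.263, SD ≈ 0.058; a Normal approximation gives roughly [0.114, 0.412].
Exact: F⁻¹(0.005) = 0.132; F⁻¹(0.995) = 0.425.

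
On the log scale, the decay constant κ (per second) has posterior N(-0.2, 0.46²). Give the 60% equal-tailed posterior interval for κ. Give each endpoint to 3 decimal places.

On the log scale the 60% interval is -0.2 ± 0.842 × 0.46 = [-0.5871, 0.1871].
Exponentiate: [e^-0.5871, e^0.1871] = [0.556, 1.206].

[0.556, 1.206]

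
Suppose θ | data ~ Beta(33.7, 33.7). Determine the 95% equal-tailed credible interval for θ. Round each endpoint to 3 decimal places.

Posterior: Beta(33.7, 33.7).
Equal-tailed 95% interval: the 0.025 and 0.975 quantiles of Beta(33.7, 33.7).
Posterior mean ≈ 0.500, SD ≈ 0.060; a Normal approximation gives roughly [0.382, 0.618].
Exact: F⁻¹(0.025) = 0.382; F⁻¹(0.975) = 0.618.

[0.382, 0.618]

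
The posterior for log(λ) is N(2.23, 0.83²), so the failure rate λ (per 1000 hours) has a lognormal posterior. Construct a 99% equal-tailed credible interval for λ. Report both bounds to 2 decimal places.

On the log scale the 99% interval is 2.23 ± 2.576 × 0.83 = [0.0921, 4.3679].
Exponentiate: [e^0.0921, e^4.3679] = [1.10, 78.88].

[1.10, 78.88]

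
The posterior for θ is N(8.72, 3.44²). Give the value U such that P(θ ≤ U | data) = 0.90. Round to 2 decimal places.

13.13

Need U with P(θ ≤ U) = 0.90: U = 8.72 + z_{0.1}·3.44.
z = 1.282; U = 8.72 + 1.282 × 3.44 = 13.13.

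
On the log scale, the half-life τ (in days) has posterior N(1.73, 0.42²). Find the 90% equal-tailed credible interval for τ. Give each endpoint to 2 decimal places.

[2.83, 11.26]

On the log scale the 90% interval is 1.73 ± 1.645 × 0.42 = [1.0392, 2.4208].
Exponentiate: [e^1.0392, e^2.4208] = [2.83, 11.26].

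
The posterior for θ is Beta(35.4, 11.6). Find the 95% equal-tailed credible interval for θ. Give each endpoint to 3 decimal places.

Posterior: Beta(35.4, 11.6).
Equal-tailed 95% interval: the 0.025 and 0.975 quantiles of Beta(35.4, 11.6).
Posterior mean ≈ 0.753, SD ≈ 0.062; a Normal approximation gives roughly [0.631, 0.875].
Exact: F⁻¹(0.025) = 0.622; F⁻¹(0.975) = 0.864.

[0.622, 0.864]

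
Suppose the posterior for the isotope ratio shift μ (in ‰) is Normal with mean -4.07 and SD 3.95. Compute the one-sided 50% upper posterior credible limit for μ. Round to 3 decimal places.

-4.070

Need U with P(μ ≤ U) = 0.50: U = -4.07 + z_{0.5}·3.95.
z = 0.000; U = -4.07 + 0.000 × 3.95 = -4.070.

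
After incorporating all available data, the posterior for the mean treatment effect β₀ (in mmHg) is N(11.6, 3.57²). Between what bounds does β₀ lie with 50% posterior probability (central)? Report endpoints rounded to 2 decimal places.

[9.19, 14.01]

The posterior is symmetric, so the 50% equal-tailed interval is β₀ = 11.6 ± z·3.57 with z = 0.674.
Half-width: 0.674 × 3.57 = 2.41.
11.6 − 2.41 = 9.19; 11.6 + 2.41 = 14.01.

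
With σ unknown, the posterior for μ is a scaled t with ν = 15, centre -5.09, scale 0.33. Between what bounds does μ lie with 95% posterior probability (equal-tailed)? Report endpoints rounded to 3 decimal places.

The t_15 distribution is symmetric; the 95% interval is -5.09 ± t·0.33 with t_{0.975,15} = 2.131.
Half-width: 2.131 × 0.33 = 0.703.
-5.09 − 0.703 = -5.793; -5.09 + 0.703 = -4.387.

[-5.793, -4.387]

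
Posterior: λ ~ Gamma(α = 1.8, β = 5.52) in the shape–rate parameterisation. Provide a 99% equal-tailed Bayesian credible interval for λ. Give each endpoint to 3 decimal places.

Posterior: Gamma(shape 1.8, rate 5.52).
Equal-tailed 99% interval: Gamma(1.8, 5.52) quantiles at 0.005 and 0.995.
Posterior mean ≈ 0.326, SD ≈ 0.243; a Normal approximation gives roughly [-0.300, 0.952].
Exact: lower = 0.013; upper = 1.275.

[0.013, 1.275]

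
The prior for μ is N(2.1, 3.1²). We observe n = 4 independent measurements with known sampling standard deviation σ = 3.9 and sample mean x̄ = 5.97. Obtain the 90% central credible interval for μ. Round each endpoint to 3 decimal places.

Posterior precision = 1/3.1² + 4/3.9² = 0.1041 + 0.2630 = 0.3670, so posterior SD = 1.6506.
Posterior mean = (2.1/3.1² + 4·5.97/3.9²) / 0.3670 = 4.8728.
Interval: 4.8728 ± 1.645 × 1.6506 → [2.158, 7.588].

[2.158, 7.588]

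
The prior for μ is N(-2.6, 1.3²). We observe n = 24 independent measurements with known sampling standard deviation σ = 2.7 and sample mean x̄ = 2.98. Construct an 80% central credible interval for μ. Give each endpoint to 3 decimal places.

Posterior precision = 1/1.3² + 24/2.7² = 0.5917 + 3.2922 = 3.8839, so posterior SD = 0.5074.
Posterior mean = (-2.6/1.3² + 24·2.98/2.7²) / 3.8839 = 2.1299.
Interval: 2.1299 ± 1.282 × 0.5074 → [1.480, 2.780].

[1.480, 2.780]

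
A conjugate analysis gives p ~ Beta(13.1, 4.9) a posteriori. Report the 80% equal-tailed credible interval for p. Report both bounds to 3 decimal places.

[0.590, 0.854]

Posterior: Beta(13.1, 4.9).
Equal-tailed 80% interval: the 0.1 and 0.9 quantiles of Beta(13.1, 4.9).
Posterior mean ≈ 0.728, SD ≈ 0.102; a Normal approximation gives roughly [0.597, 0.859].
Exact: F⁻¹(0.1) = 0.590; F⁻¹(0.9) = 0.854.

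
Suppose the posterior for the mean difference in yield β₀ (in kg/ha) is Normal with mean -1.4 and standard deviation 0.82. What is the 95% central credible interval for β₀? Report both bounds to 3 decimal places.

[-3.007, 0.207]

The posterior is symmetric, so the 95% equal-tailed interval is β₀ = -1.4 ± z·0.82 with z = 1.960.
Half-width: 1.960 × 0.82 = 1.607.
-1.4 − 1.607 = -3.007; -1.4 + 1.607 = 0.207.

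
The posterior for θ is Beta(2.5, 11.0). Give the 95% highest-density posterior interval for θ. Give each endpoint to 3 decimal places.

The posterior is unimodal and skewed, so the HPD interval has equal density at both endpoints and is the shortest 95% interval.
Solving f(0.017) = f(0.384) with F(0.384) − F(0.017) = 0.95 gives [0.017, 0.384].
For comparison, the equal-tailed interval is [0.035, 0.422]; the HPD is narrower and shifted toward the mode.

[0.017, 0.384]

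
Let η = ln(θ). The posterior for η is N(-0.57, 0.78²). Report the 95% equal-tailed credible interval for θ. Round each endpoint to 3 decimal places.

On the log scale the 95% interval is -0.57 ± 1.960 × 0.78 = [-2.0988, 0.9588].
Exponentiate: [e^-2.0988, e^0.9588] = [0.123, 2.608].

[0.123, 2.608]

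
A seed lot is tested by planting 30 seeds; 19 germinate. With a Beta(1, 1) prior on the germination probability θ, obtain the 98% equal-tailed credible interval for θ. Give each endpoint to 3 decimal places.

Posterior: Beta(1+19, 1+11) = Beta(20, 12).
Equal-tailed 98% interval: the 0.01 and 0.99 quantiles of Beta(20, 12).
Posterior mean ≈ 0.625, SD ≈ 0.084; a Normal approximation gives roughly [0.429, 0.821].
Exact: F⁻¹(0.01) = 0.421; F⁻¹(0.99) = 0.806.

[0.421, 0.806]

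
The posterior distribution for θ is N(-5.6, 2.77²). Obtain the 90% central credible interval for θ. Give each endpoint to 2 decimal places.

The posterior is symmetric, so the 90% equal-tailed interval is θ = -5.6 ± z·2.77 with z = 1.645.
Half-width: 1.645 × 2.77 = 4.56.
-5.6 − 4.56 = -10.16; -5.6 + 4.56 = -1.04.

[-10.16, -1.04]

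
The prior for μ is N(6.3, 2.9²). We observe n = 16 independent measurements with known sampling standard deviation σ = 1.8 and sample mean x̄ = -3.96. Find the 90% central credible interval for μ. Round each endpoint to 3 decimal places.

Posterior precision = 1/2.9² + 16/1.8² = 0.1189 + 4.9383 = 5.0572, so posterior SD = 0.4447.
Posterior mean = (6.3/2.9² + 16·-3.96/1.8²) / 5.0572 = -3.7188.
Interval: -3.7188 ± 1.645 × 0.4447 → [-4.450, -2.987].

[-4.450, -2.987]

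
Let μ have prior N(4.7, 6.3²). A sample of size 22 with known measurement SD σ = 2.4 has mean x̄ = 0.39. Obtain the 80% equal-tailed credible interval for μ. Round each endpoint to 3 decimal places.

[-0.235, 1.072]

Posterior precision = 1/6.3² + 22/2.4² = 0.0252 + 3.8194 = 3.8446, so posterior SD = 0.5100.
Posterior mean = (4.7/6.3² + 22·0.39/2.4²) / 3.8446 = 0.4182.
Interval: 0.4182 ± 1.282 × 0.5100 → [-0.235, 1.072].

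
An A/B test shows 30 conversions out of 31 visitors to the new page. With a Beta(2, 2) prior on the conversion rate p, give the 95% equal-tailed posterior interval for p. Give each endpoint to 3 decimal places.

[0.803, 0.981]

Posterior: Beta(2+30, 2+1) = Beta(32, 3).
Equal-tailed 95% interval: the 0.025 and 0.975 quantiles of Beta(32, 3).
Posterior mean ≈ 0.914, SD ≈ 0.047; a Normal approximation gives roughly [0.823, 1.006].
Exact: F⁻¹(0.025) = 0.803; F⁻¹(0.975) = 0.981.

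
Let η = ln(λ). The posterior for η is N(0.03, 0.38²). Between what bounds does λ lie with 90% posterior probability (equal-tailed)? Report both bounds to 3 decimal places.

On the log scale the 90% interval is 0.03 ± 1.645 × 0.38 = [-0.5950, 0.6550].
Exponentiate: [e^-0.5950, e^0.6550] = [0.552, 1.925].

[0.552, 1.925]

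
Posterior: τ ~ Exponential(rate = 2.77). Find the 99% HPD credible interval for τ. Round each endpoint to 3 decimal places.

[0.000, 1.663]

The exponential density is strictly decreasing on [0, ∞), so the HPD interval is anchored at 0: [0, q] with P(τ ≤ q) = 0.99.
q = −ln(1 − 0.99) / 2.77 = 4.6052 / 2.77 = 1.663.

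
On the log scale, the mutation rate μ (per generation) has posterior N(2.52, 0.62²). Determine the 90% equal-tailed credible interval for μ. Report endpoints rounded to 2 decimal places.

On the log scale the 90% interval is 2.52 ± 1.645 × 0.62 = [1.5002, 3.5398].
Exponentiate: [e^1.5002, e^3.5398] = [4.48, 34.46].

[4.48, 34.46]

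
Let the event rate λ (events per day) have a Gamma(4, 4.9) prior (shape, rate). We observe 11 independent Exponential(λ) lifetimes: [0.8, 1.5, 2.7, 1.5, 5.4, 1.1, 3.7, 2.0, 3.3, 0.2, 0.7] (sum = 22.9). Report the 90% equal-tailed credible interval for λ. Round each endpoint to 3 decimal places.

[0.333, 0.787]

Posterior: Gamma(4+11, 4.9+22.9) = Gamma(15, 27.8) (shape, rate).
Equal-tailed 90% interval: Gamma(15, 27.8) quantiles at 0.05 and 0.95.
Posterior mean ≈ 0.540, SD ≈ 0.139; a Normal approximation gives roughly [0.310, 0.769].
Exact: lower = 0.333; upper = 0.787.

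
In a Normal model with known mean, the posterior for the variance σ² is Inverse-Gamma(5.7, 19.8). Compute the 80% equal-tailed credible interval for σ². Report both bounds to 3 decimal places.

[2.226, 6.750]

Inverse-Gamma(5.7, 19.8) quantiles: F⁻¹(0.1) and F⁻¹(0.9).
Equivalently, 1/σ² ~ Gamma(5.7, rate = 19.8); invert its 0.9 and 0.1 quantiles.
Posterior mean ≈ 4.213, SD ≈ 2.190; a Normal approximation gives roughly [1.406, 7.020].
Exact: lower = 2.226; upper = 6.750.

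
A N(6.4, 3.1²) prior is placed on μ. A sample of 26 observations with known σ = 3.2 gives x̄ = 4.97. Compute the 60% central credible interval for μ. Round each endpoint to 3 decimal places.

Posterior precision = 1/3.1² + 26/3.2² = 0.1041 + 2.5391 = 2.6431, so posterior SD = 0.6151.
Posterior mean = (6.4/3.1² + 26·4.97/3.2²) / 2.6431 = 5.0263.
Interval: 5.0263 ± 0.842 × 0.6151 → [4.509, 5.544].

[4.509, 5.544]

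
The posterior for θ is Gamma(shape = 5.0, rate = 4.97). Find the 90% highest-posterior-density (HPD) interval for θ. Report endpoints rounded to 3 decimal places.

The posterior is unimodal and skewed, so the HPD interval has equal density at both endpoints and is the shortest 90% interval.
Solving f(0.304) = f(1.681) with F(1.681) − F(0.304) = 0.90 gives [0.304, 1.681].
For comparison, the equal-tailed interval is [0.396, 1.842]; the HPD is narrower and shifted toward the mode.

[0.304, 1.681]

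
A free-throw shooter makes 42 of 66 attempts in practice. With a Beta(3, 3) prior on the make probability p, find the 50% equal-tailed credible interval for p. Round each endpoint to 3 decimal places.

Posterior: Beta(3+42, 3+24) = Beta(45, 27).
Equal-tailed 50% interval: the 0.25 and 0.75 quantiles of Beta(45, 27).
Posterior mean ≈ 0.625, SD ≈ 0.057; a Normal approximation gives roughly [0.587, 0.663].
Exact: F⁻¹(0.25) = 0.587; F⁻¹(0.75) = 0.664.

[0.587, 0.664]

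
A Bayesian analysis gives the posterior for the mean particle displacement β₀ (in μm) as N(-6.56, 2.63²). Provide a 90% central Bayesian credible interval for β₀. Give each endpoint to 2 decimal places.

The posterior is symmetric, so the 90% equal-tailed interval is β₀ = -6.56 ± z·2.63 with z = 1.645.
Half-width: 1.645 × 2.63 = 4.33.
-6.56 − 4.33 = -10.89; -6.56 + 4.33 = -2.23.

[-10.89, -2.23]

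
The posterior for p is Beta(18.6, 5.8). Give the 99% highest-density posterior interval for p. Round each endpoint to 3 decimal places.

[0.530, 0.943]

The posterior is unimodal and skewed, so the HPD interval has equal density at both endpoints and is the shortest 99% interval.
Solving f(0.530) = f(0.943) with F(0.943) − F(0.530) = 0.99 gives [0.530, 0.943].
For comparison, the equal-tailed interval is [0.514, 0.933]; the HPD is narrower and shifted toward the mode.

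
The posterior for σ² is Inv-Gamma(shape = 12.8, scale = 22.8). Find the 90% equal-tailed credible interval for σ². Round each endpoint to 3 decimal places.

[1.188, 3.026]

Inverse-Gamma(12.8, 22.8) quantiles: F⁻¹(0.05) and F⁻¹(0.95).
Equivalently, 1/σ² ~ Gamma(12.8, rate = 22.8); invert its 0.95 and 0.05 quantiles.
Posterior mean ≈ 1.932, SD ≈ 0.588; a Normal approximation gives roughly [0.965, 2.899].
Exact: lower = 1.188; upper = 3.026.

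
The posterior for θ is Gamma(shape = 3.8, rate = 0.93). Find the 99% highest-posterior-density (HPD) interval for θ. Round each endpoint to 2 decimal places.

The posterior is unimodal and skewed, so the HPD interval has equal density at both endpoints and is the shortest 99% interval.
Solving f(0.36) = f(10.55) with F(10.55) − F(0.36) = 0.99 gives [0.36, 10.55].
For comparison, the equal-tailed interval is [0.64, 11.45]; the HPD is narrower and shifted toward the mode.

[0.36, 10.55]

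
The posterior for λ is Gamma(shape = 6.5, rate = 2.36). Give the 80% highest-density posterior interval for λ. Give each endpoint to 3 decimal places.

The posterior is unimodal and skewed, so the HPD interval has equal density at both endpoints and is the shortest 80% interval.
Solving f(1.265) = f(3.873) with F(3.873) − F(1.265) = 0.80 gives [1.265, 3.873].
For comparison, the equal-tailed interval is [1.492, 4.197]; the HPD is narrower and shifted toward the mode.

[1.265, 3.873]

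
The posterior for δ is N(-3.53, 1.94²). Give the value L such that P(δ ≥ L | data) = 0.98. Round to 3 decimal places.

Need L with P(δ ≥ L) = 0.98: L = -3.53 − z_{0.02}·1.94.
z = 2.054; L = -3.53 − 2.054 × 1.94 = -7.514.

-7.514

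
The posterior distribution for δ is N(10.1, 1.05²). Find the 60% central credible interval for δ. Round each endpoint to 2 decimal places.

The posterior is symmetric, so the 60% equal-tailed interval is δ = 10.1 ± z·1.05 with z = 0.842.
Half-width: 0.842 × 1.05 = 0.88.
10.1 − 0.88 = 9.22; 10.1 + 0.88 = 10.98.

[9.22, 10.98]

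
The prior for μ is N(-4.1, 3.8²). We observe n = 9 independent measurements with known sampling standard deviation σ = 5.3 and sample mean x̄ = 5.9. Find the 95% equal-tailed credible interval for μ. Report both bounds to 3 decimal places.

[0.983, 7.263]

Posterior precision = 1/3.8² + 9/5.3² = 0.0693 + 0.3204 = 0.3897, so posterior SD = 1.6020.
Posterior mean = (-4.1/3.8² + 9·5.9/5.3²) / 0.3897 = 4.1227.
Interval: 4.1227 ± 1.960 × 1.6020 → [0.983, 7.263].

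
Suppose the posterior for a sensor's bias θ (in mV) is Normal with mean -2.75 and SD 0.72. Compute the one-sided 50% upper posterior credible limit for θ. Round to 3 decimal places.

-2.750

Need U with P(θ ≤ U) = 0.50: U = -2.75 + z_{0.5}·0.72.
z = 0.000; U = -2.75 + 0.000 × 0.72 = -2.750.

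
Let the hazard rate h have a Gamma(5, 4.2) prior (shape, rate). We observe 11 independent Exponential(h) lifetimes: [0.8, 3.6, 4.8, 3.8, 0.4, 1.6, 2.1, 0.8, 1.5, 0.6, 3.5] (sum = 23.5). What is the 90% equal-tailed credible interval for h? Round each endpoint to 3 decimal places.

Posterior: Gamma(5+11, 4.2+23.5) = Gamma(16, 27.7) (shape, rate).
Equal-tailed 90% interval: Gamma(16, 27.7) quantiles at 0.05 and 0.95.
Posterior mean ≈ 0.578, SD ≈ 0.144; a Normal approximation gives roughly [0.340, 0.815].
Exact: lower = 0.362; upper = 0.834.

[0.362, 0.834]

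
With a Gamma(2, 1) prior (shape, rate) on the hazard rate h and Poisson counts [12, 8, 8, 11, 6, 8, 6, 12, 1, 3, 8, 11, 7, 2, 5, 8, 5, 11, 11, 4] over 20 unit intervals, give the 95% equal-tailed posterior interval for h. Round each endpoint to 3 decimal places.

Posterior: Gamma(2+147, 1+20) = Gamma(149, 21) (shape, rate).
Equal-tailed 95% interval: Gamma(149, 21) quantiles at 0.025 and 0.975.
Posterior mean ≈ 7.095, SD ≈ 0.581; a Normal approximation gives roughly [5.956, 8.234].
Exact: lower = 6.002; upper = 8.279.

[6.002, 8.279]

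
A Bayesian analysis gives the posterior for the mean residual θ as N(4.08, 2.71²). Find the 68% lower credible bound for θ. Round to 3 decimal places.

Need L with P(θ ≥ L) = 0.68: L = 4.08 − z_{0.32}·2.71.
z = 0.468; L = 4.08 − 0.468 × 2.71 = 2.813.

2.813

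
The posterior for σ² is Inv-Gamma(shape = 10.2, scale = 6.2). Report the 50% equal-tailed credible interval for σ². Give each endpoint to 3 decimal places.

Inverse-Gamma(10.2, 6.2) quantiles: F⁻¹(0.25) and F⁻¹(0.75).
Equivalently, 1/σ² ~ Gamma(10.2, rate = 6.2); invert its 0.75 and 0.25 quantiles.
Posterior mean ≈ 0.674, SD ≈ 0.235; a Normal approximation gives roughly [0.515, 0.833].
Exact: lower = 0.511; upper = 0.784.

[0.511, 0.784]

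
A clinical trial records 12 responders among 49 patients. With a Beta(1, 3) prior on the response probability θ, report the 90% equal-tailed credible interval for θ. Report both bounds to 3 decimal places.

Posterior: Beta(1+12, 3+37) = Beta(13, 40).
Equal-tailed 90% interval: the 0.05 and 0.95 quantiles of Beta(13, 40).
Posterior mean ≈ 0.245, SD ≈ 0.059; a Normal approximation gives roughly [0.149, 0.342].
Exact: F⁻¹(0.05) = 0.155; F⁻¹(0.95) = 0.347.

[0.155, 0.347]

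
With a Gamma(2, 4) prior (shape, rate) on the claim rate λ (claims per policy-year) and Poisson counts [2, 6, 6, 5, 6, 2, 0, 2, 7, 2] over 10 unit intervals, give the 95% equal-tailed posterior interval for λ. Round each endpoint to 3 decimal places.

[2.041, 3.808]

Posterior: Gamma(2+38, 4+10) = Gamma(40, 14) (shape, rate).
Equal-tailed 95% interval: Gamma(40, 14) quantiles at 0.025 and 0.975.
Posterior mean ≈ 2.857, SD ≈ 0.452; a Normal approximation gives roughly [1.972, 3.743].
Exact: lower = 2.041; upper = 3.808.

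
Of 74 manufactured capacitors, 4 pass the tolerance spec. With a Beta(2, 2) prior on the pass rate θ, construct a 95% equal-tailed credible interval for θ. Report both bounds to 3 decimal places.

[0.029, 0.145]

Posterior: Beta(2+4, 2+70) = Beta(6, 72).
Equal-tailed 95% interval: the 0.025 and 0.975 quantiles of Beta(6, 72).
Posterior mean ≈ 0.077, SD ≈ 0.030; a Normal approximation gives roughly [0.018, 0.136].
Exact: F⁻¹(0.025) = 0.029; F⁻¹(0.975) = 0.145.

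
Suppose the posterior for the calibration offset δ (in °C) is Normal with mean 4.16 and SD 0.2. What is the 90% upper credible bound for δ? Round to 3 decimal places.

4.416

Need U with P(δ ≤ U) = 0.90: U = 4.16 + z_{0.1}·0.2.
z = 1.282; U = 4.16 + 1.282 × 0.2 = 4.416.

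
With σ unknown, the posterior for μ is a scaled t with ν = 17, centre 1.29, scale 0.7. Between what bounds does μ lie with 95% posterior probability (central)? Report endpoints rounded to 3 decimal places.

[-0.187, 2.767]

The t_17 distribution is symmetric; the 95% interval is 1.29 ± t·0.7 with t_{0.975,17} = 2.110.
Half-width: 2.110 × 0.7 = 1.477.
1.29 − 1.477 = -0.187; 1.29 + 1.477 = 2.767.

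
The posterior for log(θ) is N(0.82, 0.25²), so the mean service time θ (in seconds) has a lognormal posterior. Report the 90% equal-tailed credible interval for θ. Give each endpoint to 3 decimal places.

[1.505, 3.425]

On the log scale the 90% interval is 0.82 ± 1.645 × 0.25 = [0.4088, 1.2312].
Exponentiate: [e^0.4088, e^1.2312] = [1.505, 3.425].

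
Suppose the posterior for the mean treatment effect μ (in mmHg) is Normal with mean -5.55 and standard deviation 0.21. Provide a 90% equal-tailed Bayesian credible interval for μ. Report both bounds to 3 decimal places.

[-5.895, -5.205]

The posterior is symmetric, so the 90% equal-tailed interval is μ = -5.55 ± z·0.21 with z = 1.645.
Half-width: 1.645 × 0.21 = 0.345.
-5.55 − 0.345 = -5.895; -5.55 + 0.345 = -5.205.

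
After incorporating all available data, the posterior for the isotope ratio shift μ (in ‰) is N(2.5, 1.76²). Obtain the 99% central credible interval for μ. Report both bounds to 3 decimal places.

The posterior is symmetric, so the 99% equal-tailed interval is μ = 2.5 ± z·1.76 with z = 2.576.
Half-width: 2.576 × 1.76 = 4.533.
2.5 − 4.533 = -2.033; 2.5 + 4.533 = 7.033.

[-2.033, 7.033]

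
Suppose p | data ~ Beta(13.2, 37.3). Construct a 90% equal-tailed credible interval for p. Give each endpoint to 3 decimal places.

[0.166, 0.367]

Posterior: Beta(13.2, 37.3).
Equal-tailed 90% interval: the 0.05 and 0.95 quantiles of Beta(13.2, 37.3).
Posterior mean ≈ 0.261, SD ≈ 0.061; a Normal approximation gives roughly [0.161, 0.362].
Exact: F⁻¹(0.05) = 0.166; F⁻¹(0.95) = 0.367.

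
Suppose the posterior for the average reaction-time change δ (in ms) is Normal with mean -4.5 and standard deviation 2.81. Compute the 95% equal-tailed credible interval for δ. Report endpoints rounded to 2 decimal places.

The posterior is symmetric, so the 95% equal-tailed interval is δ = -4.5 ± z·2.81 with z = 1.960.
Half-width: 1.960 × 2.81 = 5.51.
-4.5 − 5.51 = -10.01; -4.5 + 5.51 = 1.01.

[-10.01, 1.01]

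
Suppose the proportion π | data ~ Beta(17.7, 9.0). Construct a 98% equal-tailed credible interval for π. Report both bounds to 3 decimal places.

[0.441, 0.849]

Posterior: Beta(17.7, 9.0).
Equal-tailed 98% interval: the 0.01 and 0.99 quantiles of Beta(17.7, 9.0).
Posterior mean ≈ 0.663, SD ≈ 0.090; a Normal approximation gives roughly [0.454, 0.872].
Exact: F⁻¹(0.01) = 0.441; F⁻¹(0.99) = 0.849.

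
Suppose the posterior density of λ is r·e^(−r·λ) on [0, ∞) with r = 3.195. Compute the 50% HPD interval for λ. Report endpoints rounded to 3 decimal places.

The exponential density is strictly decreasing on [0, ∞), so the HPD interval is anchored at 0: [0, q] with P(λ ≤ q) = 0.50.
q = −ln(1 − 0.50) / 3.195 = 0.6931 / 3.195 = 0.217.

[0.000, 0.217]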